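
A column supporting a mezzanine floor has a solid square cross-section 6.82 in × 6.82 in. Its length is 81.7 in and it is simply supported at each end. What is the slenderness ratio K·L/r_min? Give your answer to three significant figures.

λ ≈ 41.5

For a square r = a/√12 = 6.82/√12 = 1.969 in
L_e = K·L = 1 × 81.7 = 81.70 in
λ = L_e / r_min = 81.700 / 1.969 = 41.5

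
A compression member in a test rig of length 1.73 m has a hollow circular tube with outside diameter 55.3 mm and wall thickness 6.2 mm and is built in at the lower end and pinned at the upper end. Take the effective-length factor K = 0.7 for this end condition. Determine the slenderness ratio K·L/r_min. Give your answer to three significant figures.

Inner diameter d_i = 55.3 − 2×6.2 = 42.90 mm
I = π(d_o⁴ − d_i⁴)/64 = π(55.3⁴ − 42.90⁴)/64 = 2.928×10^5 mm⁴
A = 956.4 mm²;  r_min = √(I/A) = √(2.928×10^5/956.4) = 17.50 mm
L_e = K·L = 0.7 × 1.73 m = 1.211 m = 1211.0 mm
λ = L_e / r_min = 1211.0 / 17.50 = 69.2

λ ≈ 69.2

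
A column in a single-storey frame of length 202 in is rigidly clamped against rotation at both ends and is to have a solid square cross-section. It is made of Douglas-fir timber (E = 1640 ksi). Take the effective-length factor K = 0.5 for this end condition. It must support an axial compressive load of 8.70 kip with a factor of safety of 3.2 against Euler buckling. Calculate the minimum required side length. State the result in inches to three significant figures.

a ≈ 3.81 in

Required P_cr = n·P = 3.2 × 8.70 = 27.84 kip
L_e = K·L = 0.5 × 202 = 101.0 in
Required I = P_cr·L_e²/(π²E) = 2.784×10^4 × 101.0² / (π² × 1.64×10^6) = 17.55 in⁴
Solid square: I = a⁴/12  ⇒  a = (12I)^(1/4) = (12×17.55)^(1/4) = 3.81 in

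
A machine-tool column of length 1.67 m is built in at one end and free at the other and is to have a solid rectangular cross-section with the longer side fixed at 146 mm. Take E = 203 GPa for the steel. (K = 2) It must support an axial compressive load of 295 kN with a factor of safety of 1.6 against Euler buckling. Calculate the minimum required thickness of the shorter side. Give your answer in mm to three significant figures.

Required P_cr = n·P = 1.6 × 295 = 472.0 kN
L_e = K·L = 2 × 1.67 = 3.340 m
Required I = P_cr·L_e²/(π²E) = 4.720×10^5 × 3.340² / (π² × 2.03×10^11) = 2.628×10^-6 m⁴
I_req = 2.628×10^6 mm⁴
Rectangle, weak axis: I_min = h·b³/12 with h = 146 mm fixed  ⇒  b = (12I/h)^(1/3) = 60.0 mm

b ≈ 60.0 mm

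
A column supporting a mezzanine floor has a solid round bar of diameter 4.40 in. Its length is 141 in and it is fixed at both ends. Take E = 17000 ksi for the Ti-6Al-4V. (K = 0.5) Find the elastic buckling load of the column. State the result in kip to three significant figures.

P_cr ≈ 621 kip

I = πd⁴/64 = π×4.40⁴/64 = 18.40 in⁴
Effective length L_e = K·L = 0.5 × 141 = 70.50 in
P_cr = π²EI / L_e² = π² × 17000×10³ × 18.40 / 70.50² = 6.211×10^5 lb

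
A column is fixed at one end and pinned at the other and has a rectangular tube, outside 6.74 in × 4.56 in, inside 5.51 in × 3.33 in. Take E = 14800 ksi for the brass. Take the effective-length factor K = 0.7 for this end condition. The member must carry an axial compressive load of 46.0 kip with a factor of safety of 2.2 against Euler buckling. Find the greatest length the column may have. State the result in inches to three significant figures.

Weak-axis I_min = (h_o·b_o³ − h_i·b_i³)/12 with b_o = 4.56, b_i = 3.330 in (shorter outer/inner sides).
I_min = (6.74×4.56³ − 5.510×3.330³)/12 = 36.30 in⁴
Required critical load P_cr = n·P = 2.2 × 46.0 = 101.2 kip = 1.012×10^5 lb
From P_cr = π²EI/(K·L)²:  L = (1/K)·√(π²EI/P_cr) = (1/0.7)·√(π²×1.48×10^7×36.30/1.012×10^5)
L = 327 in

L_max ≈ 327 in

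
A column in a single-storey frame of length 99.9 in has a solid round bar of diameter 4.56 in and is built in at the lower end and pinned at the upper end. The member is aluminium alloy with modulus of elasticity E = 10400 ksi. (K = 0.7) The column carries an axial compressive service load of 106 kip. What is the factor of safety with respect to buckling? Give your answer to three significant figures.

n ≈ 4.20

I = πd⁴/64 = π×4.56⁴/64 = 21.22 in⁴
Effective length L_e = K·L = 0.7 × 99.9 = 69.93 in
P_cr = π²EI / L_e² = π² × 10400×10³ × 21.22 / 69.93² = 4.455×10^5 lb
Factor of safety n = P_cr / P = 445.49 / 106 = 4.20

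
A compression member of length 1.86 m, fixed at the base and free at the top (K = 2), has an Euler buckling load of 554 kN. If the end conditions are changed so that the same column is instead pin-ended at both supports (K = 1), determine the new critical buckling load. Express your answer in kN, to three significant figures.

P_cr ≈ 2220 kN

P_cr ∝ 1/K², so P_cr,new = P_cr,old × (K_old/K_new)² = 554 × (2/1)²
= 554 × 4.000 = 2220 kN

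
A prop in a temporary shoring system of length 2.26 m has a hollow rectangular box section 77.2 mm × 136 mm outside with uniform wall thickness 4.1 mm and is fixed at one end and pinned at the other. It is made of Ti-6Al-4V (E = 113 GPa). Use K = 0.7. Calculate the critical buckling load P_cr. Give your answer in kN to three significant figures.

P_cr ≈ 765 kN

Inner dimensions: h_i = 136 − 2×4.1 = 127.8 mm, b_i = 77.2 − 2×4.1 = 69.00 mm
Weak-axis I_min = (h_o·b_o³ − h_i·b_i³)/12 with b_o = 77.2, b_i = 69.00 mm (shorter outer/inner sides).
I_min = (136×77.2³ − 127.8×69.00³)/12 = 1.716×10^6 mm⁴
I = 1.716×10^6 mm⁴ = 1.716×10^-6 m⁴
Effective length L_e = K·L = 0.7 × 2.26 = 1.582 m
P_cr = π²EI / L_e² = π² × 113×10⁹ × 1.716×10^-6 / 1.582² = 7.646×10^5 N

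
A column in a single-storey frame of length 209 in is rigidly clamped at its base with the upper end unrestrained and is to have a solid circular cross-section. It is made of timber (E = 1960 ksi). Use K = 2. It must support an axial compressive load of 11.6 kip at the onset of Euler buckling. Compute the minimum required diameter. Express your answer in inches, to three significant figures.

d ≈ 6.80 in

L_e = K·L = 2 × 209 = 418.0 in
Required I = P_cr·L_e²/(π²E) = 1.160×10^4 × 418.0² / (π² × 1.96×10^6) = 104.8 in⁴
Solid circle: I = πd⁴/64  ⇒  d = (64I/π)^(1/4) = (64×104.8/π)^(1/4) = 6.80 in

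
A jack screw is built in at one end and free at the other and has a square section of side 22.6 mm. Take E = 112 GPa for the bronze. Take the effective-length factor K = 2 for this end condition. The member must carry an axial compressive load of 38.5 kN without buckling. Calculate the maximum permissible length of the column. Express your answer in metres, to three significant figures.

I = a⁴/12 = 22.6⁴/12 = 2.174×10^4 mm⁴
I = 2.174×10^-8 m⁴
At the buckling limit P_cr = P = 3.850×10^4 N
From P_cr = π²EI/(K·L)²:  L = (1/K)·√(π²EI/P_cr) = (1/2)·√(π²×1.12×10^11×2.174×10^-8/3.850×10^4)
L = 0.395 m

L_max ≈ 0.395 m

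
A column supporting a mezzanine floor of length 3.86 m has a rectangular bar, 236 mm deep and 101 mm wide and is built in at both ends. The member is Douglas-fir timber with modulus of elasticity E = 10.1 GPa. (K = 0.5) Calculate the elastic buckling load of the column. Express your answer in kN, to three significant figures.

P_cr ≈ 542 kN

Buckling occurs about the weak axis: I_min = h·b³/12 with b = 101 mm (the shorter side).
I_min = 236×101³/12 = 2.026×10^7 mm⁴
I = 2.026×10^7 mm⁴ = 2.026×10^-5 m⁴
Effective length L_e = K·L = 0.5 × 3.86 = 1.930 m
P_cr = π²EI / L_e² = π² × 10.1×10⁹ × 2.026×10^-5 / 1.930² = 5.423×10^5 N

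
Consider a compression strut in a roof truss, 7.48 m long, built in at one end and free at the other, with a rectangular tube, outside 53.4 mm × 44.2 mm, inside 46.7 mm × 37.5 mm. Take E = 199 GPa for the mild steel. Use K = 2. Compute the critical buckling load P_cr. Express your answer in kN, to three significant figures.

P_cr ≈ 1.57 kN

Weak-axis I_min = (h_o·b_o³ − h_i·b_i³)/12 with b_o = 44.2, b_i = 37.50 mm (shorter outer/inner sides).
I_min = (53.4×44.2³ − 46.70×37.50³)/12 = 1.790×10^5 mm⁴
I = 1.790×10^5 mm⁴ = 1.790×10^-7 m⁴
Effective length L_e = K·L = 2 × 7.48 = 14.96 m
P_cr = π²EI / L_e² = π² × 199×10⁹ × 1.790×10^-7 / 14.96² = 1.571×10^3 N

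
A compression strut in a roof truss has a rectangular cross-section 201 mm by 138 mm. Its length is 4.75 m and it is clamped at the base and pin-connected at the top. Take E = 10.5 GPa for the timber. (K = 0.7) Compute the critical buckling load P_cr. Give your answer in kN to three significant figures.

P_cr ≈ 413 kN

Buckling occurs about the weak axis: I_min = h·b³/12 with b = 138 mm (the shorter side).
I_min = 201×138³/12 = 4.402×10^7 mm⁴
I = 4.402×10^7 mm⁴ = 4.402×10^-5 m⁴
Effective length L_e = K·L = 0.7 × 4.75 = 3.325 m
P_cr = π²EI / L_e² = π² × 10.5×10⁹ × 4.402×10^-5 / 3.325² = 4.126×10^5 N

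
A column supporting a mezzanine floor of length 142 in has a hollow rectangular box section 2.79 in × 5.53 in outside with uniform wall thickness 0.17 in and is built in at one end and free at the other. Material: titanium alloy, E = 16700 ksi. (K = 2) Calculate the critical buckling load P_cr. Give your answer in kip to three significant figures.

Inner dimensions: h_i = 5.53 − 2×0.17 = 5.190 in, b_i = 2.79 − 2×0.17 = 2.450 in
Weak-axis I_min = (h_o·b_o³ − h_i·b_i³)/12 with b_o = 2.79, b_i = 2.450 in (shorter outer/inner sides).
I_min = (5.53×2.79³ − 5.190×2.450³)/12 = 3.648 in⁴
Effective length L_e = K·L = 2 × 142 = 284.0 in
P_cr = π²EI / L_e² = π² × 16700×10³ × 3.648 / 284.0² = 7.454×10^3 lb

P_cr ≈ 7.45 kip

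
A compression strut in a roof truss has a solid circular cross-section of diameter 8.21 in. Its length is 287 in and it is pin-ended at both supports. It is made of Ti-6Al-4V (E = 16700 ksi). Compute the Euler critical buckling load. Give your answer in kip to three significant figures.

I = πd⁴/64 = π×8.21⁴/64 = 223.0 in⁴
Effective length L_e = K·L = 1 × 287 = 287.0 in
P_cr = π²EI / L_e² = π² × 16700×10³ × 223.0 / 287.0² = 4.463×10^5 lb

P_cr ≈ 446 kip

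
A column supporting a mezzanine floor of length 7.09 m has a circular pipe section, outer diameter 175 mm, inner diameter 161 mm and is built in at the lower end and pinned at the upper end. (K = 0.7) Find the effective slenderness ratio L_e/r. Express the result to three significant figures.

d_o = 175 mm, d_i = 161 mm
I = π(d_o⁴ − d_i⁴)/64 = π(175⁴ − 161.0⁴)/64 = 1.306×10^7 mm⁴
A = 3.695×10^3 mm²;  r_min = √(I/A) = √(1.306×10^7/3.695×10^3) = 59.45 mm
L_e = K·L = 0.7 × 7.09 m = 4.963 m = 4963.0 mm
λ = L_e / r_min = 4963.0 / 59.45 = 83.5

λ ≈ 83.5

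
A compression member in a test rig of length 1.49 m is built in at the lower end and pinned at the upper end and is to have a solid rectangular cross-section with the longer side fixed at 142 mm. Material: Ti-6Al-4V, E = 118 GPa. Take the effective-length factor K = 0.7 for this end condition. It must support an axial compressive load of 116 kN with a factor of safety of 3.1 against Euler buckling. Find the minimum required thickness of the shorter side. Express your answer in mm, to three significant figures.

Required P_cr = n·P = 3.1 × 116 = 359.6 kN
L_e = K·L = 0.7 × 1.49 = 1.043 m
Required I = P_cr·L_e²/(π²E) = 3.596×10^5 × 1.043² / (π² × 1.18×10^11) = 3.359×10^-7 m⁴
I_req = 3.359×10^5 mm⁴
Rectangle, weak axis: I_min = h·b³/12 with h = 142 mm fixed  ⇒  b = (12I/h)^(1/3) = 30.5 mm

b ≈ 30.5 mm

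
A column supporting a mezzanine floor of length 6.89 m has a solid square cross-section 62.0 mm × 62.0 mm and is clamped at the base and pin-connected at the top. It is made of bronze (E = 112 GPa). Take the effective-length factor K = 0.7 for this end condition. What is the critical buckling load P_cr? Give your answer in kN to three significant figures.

I = a⁴/12 = 62.0⁴/12 = 1.231×10^6 mm⁴
I = 1.231×10^6 mm⁴ = 1.231×10^-6 m⁴
Effective length L_e = K·L = 0.7 × 6.89 = 4.823 m
P_cr = π²EI / L_e² = π² × 112×10⁹ × 1.231×10^-6 / 4.823² = 5.852×10^4 N

P_cr ≈ 58.5 kN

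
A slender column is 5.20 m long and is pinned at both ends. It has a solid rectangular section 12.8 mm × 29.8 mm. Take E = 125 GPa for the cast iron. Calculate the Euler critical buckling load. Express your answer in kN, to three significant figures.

P_cr ≈ 0.238 kN

Buckling occurs about the weak axis: I_min = h·b³/12 with b = 12.8 mm (the shorter side).
I_min = 29.8×12.8³/12 = 5.208×10^3 mm⁴
I = 5.208×10^3 mm⁴ = 5.208×10^-9 m⁴
Effective length L_e = K·L = 1 × 5.20 = 5.200 m
P_cr = π²EI / L_e² = π² × 125×10⁹ × 5.208×10^-9 / 5.200² = 237.6 N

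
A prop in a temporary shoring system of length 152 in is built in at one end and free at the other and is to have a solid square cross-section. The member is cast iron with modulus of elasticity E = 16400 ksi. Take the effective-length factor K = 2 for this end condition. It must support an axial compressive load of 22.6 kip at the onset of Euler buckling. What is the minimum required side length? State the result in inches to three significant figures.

L_e = K·L = 2 × 152 = 304.0 in
Required I = P_cr·L_e²/(π²E) = 2.260×10^4 × 304.0² / (π² × 1.64×10^7) = 12.90 in⁴
Solid square: I = a⁴/12  ⇒  a = (12I)^(1/4) = (12×12.90)^(1/4) = 3.53 in

a ≈ 3.53 in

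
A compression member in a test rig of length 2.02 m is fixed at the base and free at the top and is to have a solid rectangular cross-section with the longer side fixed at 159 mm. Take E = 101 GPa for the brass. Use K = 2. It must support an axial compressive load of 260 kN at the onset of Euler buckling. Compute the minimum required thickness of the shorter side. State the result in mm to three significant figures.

b ≈ 68.5 mm

L_e = K·L = 2 × 2.02 = 4.040 m
Required I = P_cr·L_e²/(π²E) = 2.600×10^5 × 4.040² / (π² × 1.01×10^11) = 4.257×10^-6 m⁴
I_req = 4.257×10^6 mm⁴
Rectangle, weak axis: I_min = h·b³/12 with h = 159 mm fixed  ⇒  b = (12I/h)^(1/3) = 68.5 mm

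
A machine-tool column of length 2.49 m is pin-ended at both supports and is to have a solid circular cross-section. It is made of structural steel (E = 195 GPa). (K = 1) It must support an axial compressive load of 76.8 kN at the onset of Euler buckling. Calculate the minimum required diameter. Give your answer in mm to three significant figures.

d ≈ 47.4 mm

L_e = K·L = 1 × 2.49 = 2.490 m
Required I = P_cr·L_e²/(π²E) = 7.680×10^4 × 2.490² / (π² × 1.95×10^11) = 2.474×10^-7 m⁴
I_req = 2.474×10^5 mm⁴
Solid circle: I = πd⁴/64  ⇒  d = (64I/π)^(1/4) = (64×2.474×10^5/π)^(1/4) = 47.4 mm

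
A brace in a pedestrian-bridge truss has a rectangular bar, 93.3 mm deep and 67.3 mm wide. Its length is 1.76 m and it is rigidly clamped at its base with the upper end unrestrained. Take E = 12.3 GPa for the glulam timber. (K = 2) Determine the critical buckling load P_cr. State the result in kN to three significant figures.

Buckling occurs about the weak axis: I_min = h·b³/12 with b = 67.3 mm (the shorter side).
I_min = 93.3×67.3³/12 = 2.370×10^6 mm⁴
I = 2.370×10^6 mm⁴ = 2.370×10^-6 m⁴
Effective length L_e = K·L = 2 × 1.76 = 3.520 m
P_cr = π²EI / L_e² = π² × 12.3×10⁹ × 2.370×10^-6 / 3.520² = 2.322×10^4 N

P_cr ≈ 23.2 kN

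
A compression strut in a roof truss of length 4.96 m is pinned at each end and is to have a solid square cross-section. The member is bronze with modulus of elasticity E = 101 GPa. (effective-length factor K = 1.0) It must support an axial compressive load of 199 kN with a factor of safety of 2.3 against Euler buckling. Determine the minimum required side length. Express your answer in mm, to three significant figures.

a ≈ 108 mm

Required P_cr = n·P = 2.3 × 199 = 457.7 kN
L_e = K·L = 1 × 4.96 = 4.960 m
Required I = P_cr·L_e²/(π²E) = 4.577×10^5 × 4.960² / (π² × 1.01×10^11) = 1.130×10^-5 m⁴
I_req = 1.130×10^7 mm⁴
Solid square: I = a⁴/12  ⇒  a = (12I)^(1/4) = (12×1.130×10^7)^(1/4) = 108 mm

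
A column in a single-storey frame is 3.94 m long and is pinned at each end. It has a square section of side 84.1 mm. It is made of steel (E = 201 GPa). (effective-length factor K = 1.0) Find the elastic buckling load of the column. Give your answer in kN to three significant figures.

I = a⁴/12 = 84.1⁴/12 = 4.169×10^6 mm⁴
I = 4.169×10^6 mm⁴ = 4.169×10^-6 m⁴
Effective length L_e = K·L = 1 × 3.94 = 3.940 m
P_cr = π²EI / L_e² = π² × 201×10⁹ × 4.169×10^-6 / 3.940² = 5.327×10^5 N

P_cr ≈ 533 kN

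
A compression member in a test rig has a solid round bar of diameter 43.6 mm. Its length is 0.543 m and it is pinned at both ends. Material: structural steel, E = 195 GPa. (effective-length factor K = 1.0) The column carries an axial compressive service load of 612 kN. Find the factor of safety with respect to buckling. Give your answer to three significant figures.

n ≈ 1.89

I = πd⁴/64 = π×43.6⁴/64 = 1.774×10^5 mm⁴
I = 1.774×10^5 mm⁴ = 1.774×10^-7 m⁴
Effective length L_e = K·L = 1 × 0.543 = 0.5430 m
P_cr = π²EI / L_e² = π² × 195×10⁹ × 1.774×10^-7 / 0.5430² = 1.158×10^6 N
Factor of safety n = P_cr / P = 1157.8 / 612 = 1.89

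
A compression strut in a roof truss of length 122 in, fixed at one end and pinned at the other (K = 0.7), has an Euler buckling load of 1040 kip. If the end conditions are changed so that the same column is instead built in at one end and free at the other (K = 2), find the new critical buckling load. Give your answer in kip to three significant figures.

P_cr ≈ 127 kip

P_cr ∝ 1/K², so P_cr,new = P_cr,old × (K_old/K_new)² = 1040 × (0.7/2)²
= 1040 × 0.1225 = 127 kip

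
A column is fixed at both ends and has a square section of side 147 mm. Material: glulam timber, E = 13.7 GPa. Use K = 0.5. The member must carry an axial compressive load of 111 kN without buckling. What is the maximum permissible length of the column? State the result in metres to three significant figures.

I = a⁴/12 = 147⁴/12 = 3.891×10^7 mm⁴
I = 3.891×10^-5 m⁴
At the buckling limit P_cr = P = 1.110×10^5 N
From P_cr = π²EI/(K·L)²:  L = (1/K)·√(π²EI/P_cr) = (1/0.5)·√(π²×1.37×10^10×3.891×10^-5/1.110×10^5)
L = 13.8 m

L_max ≈ 13.8 m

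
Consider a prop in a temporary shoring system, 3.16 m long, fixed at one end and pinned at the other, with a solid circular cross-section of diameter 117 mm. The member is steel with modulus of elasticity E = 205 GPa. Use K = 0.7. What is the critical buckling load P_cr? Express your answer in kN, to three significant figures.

I = πd⁴/64 = π×117⁴/64 = 9.198×10^6 mm⁴
I = 9.198×10^6 mm⁴ = 9.198×10^-6 m⁴
Effective length L_e = K·L = 0.7 × 3.16 = 2.212 m
P_cr = π²EI / L_e² = π² × 205×10⁹ × 9.198×10^-6 / 2.212² = 3.804×10^6 N

P_cr ≈ 3800 kN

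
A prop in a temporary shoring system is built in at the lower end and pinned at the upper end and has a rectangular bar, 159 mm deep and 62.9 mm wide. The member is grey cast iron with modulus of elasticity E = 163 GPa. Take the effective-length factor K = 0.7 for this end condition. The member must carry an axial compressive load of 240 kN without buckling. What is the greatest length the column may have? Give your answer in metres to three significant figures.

L_max ≈ 6.72 m

Buckling occurs about the weak axis: I_min = h·b³/12 with b = 62.9 mm (the shorter side).
I_min = 159×62.9³/12 = 3.297×10^6 mm⁴
I = 3.297×10^-6 m⁴
At the buckling limit P_cr = P = 2.400×10^5 N
From P_cr = π²EI/(K·L)²:  L = (1/K)·√(π²EI/P_cr) = (1/0.7)·√(π²×1.63×10^11×3.297×10^-6/2.400×10^5)
L = 6.72 m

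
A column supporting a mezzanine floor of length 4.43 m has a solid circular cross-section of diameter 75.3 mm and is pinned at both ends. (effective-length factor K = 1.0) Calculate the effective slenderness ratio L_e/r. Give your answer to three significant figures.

I = πd⁴/64 = π×75.3⁴/64 = 1.578×10^6 mm⁴
A = 4.453×10^3 mm²;  r_min = √(I/A) = √(1.578×10^6/4.453×10^3) = 18.82 mm
L_e = K·L = 1 × 4.43 m = 4.430 m = 4430.0 mm
λ = L_e / r_min = 4430.0 / 18.82 = 235

λ ≈ 235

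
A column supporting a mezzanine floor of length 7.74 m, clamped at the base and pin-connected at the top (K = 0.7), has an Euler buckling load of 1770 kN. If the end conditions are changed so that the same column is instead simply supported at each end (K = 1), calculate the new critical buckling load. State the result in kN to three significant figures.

P_cr ≈ 867 kN

P_cr ∝ 1/K², so P_cr,new = P_cr,old × (K_old/K_new)² = 1770 × (0.7/1)²
= 1770 × 0.4900 = 867 kN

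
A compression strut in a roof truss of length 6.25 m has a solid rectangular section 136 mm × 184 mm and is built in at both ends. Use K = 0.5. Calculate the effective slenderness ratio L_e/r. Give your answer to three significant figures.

Buckling occurs about the weak axis: I_min = h·b³/12 with b = 136 mm (the shorter side).
I_min = 184×136³/12 = 3.857×10^7 mm⁴
A = 2.502×10^4 mm²;  r_min = √(I/A) = √(3.857×10^7/2.502×10^4) = 39.26 mm
L_e = K·L = 0.5 × 6.25 m = 3.125 m = 3125.0 mm
λ = L_e / r_min = 3125.0 / 39.26 = 79.6

λ ≈ 79.6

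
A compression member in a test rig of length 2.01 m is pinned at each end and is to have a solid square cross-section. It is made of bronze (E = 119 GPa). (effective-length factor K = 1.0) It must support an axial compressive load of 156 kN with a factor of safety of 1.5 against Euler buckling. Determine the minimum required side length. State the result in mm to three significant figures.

Required P_cr = n·P = 1.5 × 156 = 234.0 kN
L_e = K·L = 1 × 2.01 = 2.010 m
Required I = P_cr·L_e²/(π²E) = 2.340×10^5 × 2.010² / (π² × 1.19×10^11) = 8.049×10^-7 m⁴
I_req = 8.049×10^5 mm⁴
Solid square: I = a⁴/12  ⇒  a = (12I)^(1/4) = (12×8.049×10^5)^(1/4) = 55.7 mm

a ≈ 55.7 mm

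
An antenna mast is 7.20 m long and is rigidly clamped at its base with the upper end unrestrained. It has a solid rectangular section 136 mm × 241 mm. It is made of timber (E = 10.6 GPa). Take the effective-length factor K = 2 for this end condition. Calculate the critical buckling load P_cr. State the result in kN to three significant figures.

P_cr ≈ 25.5 kN

Buckling occurs about the weak axis: I_min = h·b³/12 with b = 136 mm (the shorter side).
I_min = 241×136³/12 = 5.052×10^7 mm⁴
I = 5.052×10^7 mm⁴ = 5.052×10^-5 m⁴
Effective length L_e = K·L = 2 × 7.20 = 14.40 m
P_cr = π²EI / L_e² = π² × 10.6×10⁹ × 5.052×10^-5 / 14.40² = 2.549×10^4 N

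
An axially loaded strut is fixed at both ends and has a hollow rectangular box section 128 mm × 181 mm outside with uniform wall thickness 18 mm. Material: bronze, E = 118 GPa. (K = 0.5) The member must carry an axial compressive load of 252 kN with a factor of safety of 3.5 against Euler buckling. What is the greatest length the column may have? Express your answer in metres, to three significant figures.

Inner dimensions: h_i = 181 − 2×18 = 145.0 mm, b_i = 128 − 2×18 = 92.00 mm
Weak-axis I_min = (h_o·b_o³ − h_i·b_i³)/12 with b_o = 128, b_i = 92.00 mm (shorter outer/inner sides).
I_min = (181×128³ − 145.0×92.00³)/12 = 2.222×10^7 mm⁴
I = 2.222×10^-5 m⁴
Required critical load P_cr = n·P = 3.5 × 252 = 882.0 kN = 8.820×10^5 N
From P_cr = π²EI/(K·L)²:  L = (1/K)·√(π²EI/P_cr) = (1/0.5)·√(π²×1.18×10^11×2.222×10^-5/8.820×10^5)
L = 10.8 m

L_max ≈ 10.8 m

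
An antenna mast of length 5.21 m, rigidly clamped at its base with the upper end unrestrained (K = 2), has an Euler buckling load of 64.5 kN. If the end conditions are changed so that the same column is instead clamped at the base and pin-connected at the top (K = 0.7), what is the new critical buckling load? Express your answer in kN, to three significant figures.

P_cr ∝ 1/K², so P_cr,new = P_cr,old × (K_old/K_new)² = 64.5 × (2/0.7)²
= 64.5 × 8.163 = 527 kN

P_cr ≈ 527 kN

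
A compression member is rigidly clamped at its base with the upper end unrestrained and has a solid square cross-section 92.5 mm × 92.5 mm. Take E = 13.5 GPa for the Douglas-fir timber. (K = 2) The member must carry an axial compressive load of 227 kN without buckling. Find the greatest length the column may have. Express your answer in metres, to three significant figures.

L_max ≈ 0.946 m

I = a⁴/12 = 92.5⁴/12 = 6.101×10^6 mm⁴
I = 6.101×10^-6 m⁴
At the buckling limit P_cr = P = 2.270×10^5 N
From P_cr = π²EI/(K·L)²:  L = (1/K)·√(π²EI/P_cr) = (1/2)·√(π²×1.35×10^10×6.101×10^-6/2.270×10^5)
L = 0.946 m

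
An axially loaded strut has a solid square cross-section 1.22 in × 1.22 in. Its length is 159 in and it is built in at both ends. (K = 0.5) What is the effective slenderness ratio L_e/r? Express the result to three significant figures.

I = a⁴/12 = 1.22⁴/12 = 0.1846 in⁴
A = 1.488 in²;  r_min = √(I/A) = √(0.1846/1.488) = 0.3522 in
L_e = K·L = 0.5 × 159 = 79.50 in
λ = L_e / r_min = 79.500 / 0.3522 = 226

λ ≈ 226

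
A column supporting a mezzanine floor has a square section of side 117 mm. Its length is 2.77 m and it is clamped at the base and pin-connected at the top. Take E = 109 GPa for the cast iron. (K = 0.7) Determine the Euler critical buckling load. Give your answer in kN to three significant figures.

P_cr ≈ 4470 kN

I = a⁴/12 = 117⁴/12 = 1.562×10^7 mm⁴
I = 1.562×10^7 mm⁴ = 1.562×10^-5 m⁴
Effective length L_e = K·L = 0.7 × 2.77 = 1.939 m
P_cr = π²EI / L_e² = π² × 109×10⁹ × 1.562×10^-5 / 1.939² = 4.468×10^6 N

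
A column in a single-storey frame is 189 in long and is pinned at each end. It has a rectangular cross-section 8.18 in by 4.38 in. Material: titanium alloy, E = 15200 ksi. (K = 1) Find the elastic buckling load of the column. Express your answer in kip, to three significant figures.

Buckling occurs about the weak axis: I_min = h·b³/12 with b = 4.38 in (the shorter side).
I_min = 8.18×4.38³/12 = 57.28 in⁴
Effective length L_e = K·L = 1 × 189 = 189.0 in
P_cr = π²EI / L_e² = π² × 15200×10³ × 57.28 / 189.0² = 2.406×10^5 lb

P_cr ≈ 241 kip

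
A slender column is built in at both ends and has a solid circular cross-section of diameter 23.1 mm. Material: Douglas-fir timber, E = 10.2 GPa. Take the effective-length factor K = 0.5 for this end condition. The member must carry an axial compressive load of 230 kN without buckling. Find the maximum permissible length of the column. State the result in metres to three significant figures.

L_max ≈ 0.156 m

I = πd⁴/64 = π×23.1⁴/64 = 1.398×10^4 mm⁴
I = 1.398×10^-8 m⁴
At the buckling limit P_cr = P = 2.300×10^5 N
From P_cr = π²EI/(K·L)²:  L = (1/K)·√(π²EI/P_cr) = (1/0.5)·√(π²×1.02×10^10×1.398×10^-8/2.300×10^5)
L = 0.156 m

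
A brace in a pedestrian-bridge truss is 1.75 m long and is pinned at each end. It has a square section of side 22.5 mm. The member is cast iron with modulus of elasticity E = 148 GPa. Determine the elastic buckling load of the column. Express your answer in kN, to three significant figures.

P_cr ≈ 10.2 kN

I = a⁴/12 = 22.5⁴/12 = 2.136×10^4 mm⁴
I = 2.136×10^4 mm⁴ = 2.136×10^-8 m⁴
Effective length L_e = K·L = 1 × 1.75 = 1.750 m
P_cr = π²EI / L_e² = π² × 148×10⁹ × 2.136×10^-8 / 1.750² = 1.019×10^4 N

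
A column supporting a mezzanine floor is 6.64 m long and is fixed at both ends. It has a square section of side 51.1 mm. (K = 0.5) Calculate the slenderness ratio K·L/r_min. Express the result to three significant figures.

λ ≈ 225

For a square r = a/√12 = 51.1/√12 = 14.75 mm
L_e = K·L = 0.5 × 6.64 m = 3.320 m = 3320.0 mm
λ = L_e / r_min = 3320.0 / 14.75 = 225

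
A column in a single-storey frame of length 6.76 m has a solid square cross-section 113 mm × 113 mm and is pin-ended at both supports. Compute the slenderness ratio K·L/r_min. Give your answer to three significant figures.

λ ≈ 207

I = a⁴/12 = 113⁴/12 = 1.359×10^7 mm⁴
A = 1.277×10^4 mm²;  r_min = √(I/A) = √(1.359×10^7/1.277×10^4) = 32.62 mm
L_e = K·L = 1 × 6.76 m = 6.760 m = 6760.0 mm
λ = L_e / r_min = 6760.0 / 32.62 = 207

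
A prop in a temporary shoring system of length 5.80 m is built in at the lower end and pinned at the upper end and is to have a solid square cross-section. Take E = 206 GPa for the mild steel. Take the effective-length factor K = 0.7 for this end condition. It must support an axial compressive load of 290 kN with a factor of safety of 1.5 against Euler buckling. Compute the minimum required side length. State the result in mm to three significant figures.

a ≈ 80.7 mm

Required P_cr = n·P = 1.5 × 290 = 435.0 kN
L_e = K·L = 0.7 × 5.80 = 4.060 m
Required I = P_cr·L_e²/(π²E) = 4.350×10^5 × 4.060² / (π² × 2.06×10^11) = 3.527×10^-6 m⁴
I_req = 3.527×10^6 mm⁴
Solid square: I = a⁴/12  ⇒  a = (12I)^(1/4) = (12×3.527×10^6)^(1/4) = 80.7 mm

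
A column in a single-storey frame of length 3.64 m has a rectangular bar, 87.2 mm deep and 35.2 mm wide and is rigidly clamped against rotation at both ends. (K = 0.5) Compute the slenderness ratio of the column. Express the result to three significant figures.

λ ≈ 179

For a rectangle r_min = b/√12 = 35.2/√12 = 10.16 mm
L_e = K·L = 0.5 × 3.64 m = 1.820 m = 1820.0 mm
λ = L_e / r_min = 1820.0 / 10.16 = 179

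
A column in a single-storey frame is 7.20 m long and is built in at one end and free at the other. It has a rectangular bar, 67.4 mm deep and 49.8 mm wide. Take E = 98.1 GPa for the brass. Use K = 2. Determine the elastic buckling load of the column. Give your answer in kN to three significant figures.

Buckling occurs about the weak axis: I_min = h·b³/12 with b = 49.8 mm (the shorter side).
I_min = 67.4×49.8³/12 = 6.937×10^5 mm⁴
I = 6.937×10^5 mm⁴ = 6.937×10^-7 m⁴
Effective length L_e = K·L = 2 × 7.20 = 14.40 m
P_cr = π²EI / L_e² = π² × 98.1×10⁹ × 6.937×10^-7 / 14.40² = 3.239×10^3 N

P_cr ≈ 3.24 kN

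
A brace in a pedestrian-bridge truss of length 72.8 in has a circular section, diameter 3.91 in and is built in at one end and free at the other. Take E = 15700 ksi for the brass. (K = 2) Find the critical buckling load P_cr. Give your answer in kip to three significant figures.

P_cr ≈ 83.9 kip

I = πd⁴/64 = π×3.91⁴/64 = 11.47 in⁴
Effective length L_e = K·L = 2 × 72.8 = 145.6 in
P_cr = π²EI / L_e² = π² × 15700×10³ × 11.47 / 145.6² = 8.386×10^4 lb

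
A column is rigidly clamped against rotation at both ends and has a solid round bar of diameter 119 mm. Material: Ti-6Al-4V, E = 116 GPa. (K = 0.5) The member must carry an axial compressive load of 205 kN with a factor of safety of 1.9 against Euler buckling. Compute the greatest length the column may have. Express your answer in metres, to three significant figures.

L_max ≈ 10.8 m

I = πd⁴/64 = π×119⁴/64 = 9.844×10^6 mm⁴
I = 9.844×10^-6 m⁴
Required critical load P_cr = n·P = 1.9 × 205 = 389.5 kN = 3.895×10^5 N
From P_cr = π²EI/(K·L)²:  L = (1/K)·√(π²EI/P_cr) = (1/0.5)·√(π²×1.16×10^11×9.844×10^-6/3.895×10^5)
L = 10.8 m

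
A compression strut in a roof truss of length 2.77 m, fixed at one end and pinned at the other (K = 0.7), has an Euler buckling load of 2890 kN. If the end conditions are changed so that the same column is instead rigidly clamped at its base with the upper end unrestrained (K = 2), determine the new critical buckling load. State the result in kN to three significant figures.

P_cr ∝ 1/K², so P_cr,new = P_cr,old × (K_old/K_new)² = 2890 × (0.7/2)²
= 2890 × 0.1225 = 354 kN

P_cr ≈ 354 kN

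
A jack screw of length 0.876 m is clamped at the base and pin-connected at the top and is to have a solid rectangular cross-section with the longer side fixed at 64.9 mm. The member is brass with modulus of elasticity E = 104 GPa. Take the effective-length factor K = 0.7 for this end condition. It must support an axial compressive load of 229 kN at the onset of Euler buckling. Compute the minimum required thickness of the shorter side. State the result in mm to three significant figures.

L_e = K·L = 0.7 × 0.876 = 0.6132 m
Required I = P_cr·L_e²/(π²E) = 2.290×10^5 × 0.6132² / (π² × 1.04×10^11) = 8.389×10^-8 m⁴
I_req = 8.389×10^4 mm⁴
Rectangle, weak axis: I_min = h·b³/12 with h = 64.9 mm fixed  ⇒  b = (12I/h)^(1/3) = 24.9 mm

b ≈ 24.9 mm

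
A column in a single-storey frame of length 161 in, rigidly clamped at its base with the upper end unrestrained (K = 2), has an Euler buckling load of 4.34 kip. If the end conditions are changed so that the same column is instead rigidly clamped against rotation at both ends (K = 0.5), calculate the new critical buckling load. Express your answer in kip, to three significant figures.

P_cr ≈ 69.4 kip

P_cr ∝ 1/K², so P_cr,new = P_cr,old × (K_old/K_new)² = 4.34 × (2/0.5)²
= 4.34 × 16.00 = 69.4 kip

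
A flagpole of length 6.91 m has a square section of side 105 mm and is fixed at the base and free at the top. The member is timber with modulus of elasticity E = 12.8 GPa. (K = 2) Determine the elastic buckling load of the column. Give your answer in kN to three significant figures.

I = a⁴/12 = 105⁴/12 = 1.013×10^7 mm⁴
I = 1.013×10^7 mm⁴ = 1.013×10^-5 m⁴
Effective length L_e = K·L = 2 × 6.91 = 13.82 m
P_cr = π²EI / L_e² = π² × 12.8×10⁹ × 1.013×10^-5 / 13.82² = 6.700×10^3 N

P_cr ≈ 6.70 kN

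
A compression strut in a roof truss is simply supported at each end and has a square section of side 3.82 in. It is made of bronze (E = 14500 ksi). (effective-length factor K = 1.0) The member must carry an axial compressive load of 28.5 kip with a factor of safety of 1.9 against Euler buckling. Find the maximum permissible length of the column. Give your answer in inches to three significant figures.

I = a⁴/12 = 3.82⁴/12 = 17.74 in⁴
Required critical load P_cr = n·P = 1.9 × 28.5 = 54.15 kip = 5.415×10^4 lb
From P_cr = π²EI/(K·L)²:  L = (1/K)·√(π²EI/P_cr) = (1/1)·√(π²×1.45×10^7×17.74/5.415×10^4)
L = 217 in

L_max ≈ 217 in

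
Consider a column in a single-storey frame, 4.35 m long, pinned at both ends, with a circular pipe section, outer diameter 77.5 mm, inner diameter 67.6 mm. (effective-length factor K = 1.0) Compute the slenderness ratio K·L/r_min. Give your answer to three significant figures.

d_o = 77.5 mm, d_i = 67.6 mm
I = π(d_o⁴ − d_i⁴)/64 = π(77.5⁴ − 67.60⁴)/64 = 7.458×10^5 mm⁴
A = 1.128×10^3 mm²;  r_min = √(I/A) = √(7.458×10^5/1.128×10^3) = 25.71 mm
L_e = K·L = 1 × 4.35 m = 4.350 m = 4350.0 mm
λ = L_e / r_min = 4350.0 / 25.71 = 169

λ ≈ 169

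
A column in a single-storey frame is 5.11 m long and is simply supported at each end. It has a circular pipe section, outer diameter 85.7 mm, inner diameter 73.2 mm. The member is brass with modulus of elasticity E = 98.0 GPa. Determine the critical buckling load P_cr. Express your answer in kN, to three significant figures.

P_cr ≈ 45.9 kN

d_o = 85.7 mm, d_i = 73.2 mm
I = π(d_o⁴ − d_i⁴)/64 = π(85.7⁴ − 73.20⁴)/64 = 1.239×10^6 mm⁴
I = 1.239×10^6 mm⁴ = 1.239×10^-6 m⁴
Effective length L_e = K·L = 1 × 5.11 = 5.110 m
P_cr = π²EI / L_e² = π² × 98.0×10⁹ × 1.239×10^-6 / 5.110² = 4.588×10^4 N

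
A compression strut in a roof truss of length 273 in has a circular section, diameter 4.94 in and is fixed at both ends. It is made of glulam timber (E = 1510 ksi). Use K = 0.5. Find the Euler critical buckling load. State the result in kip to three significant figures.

I = πd⁴/64 = π×4.94⁴/64 = 29.23 in⁴
Effective length L_e = K·L = 0.5 × 273 = 136.5 in
P_cr = π²EI / L_e² = π² × 1510×10³ × 29.23 / 136.5² = 2.338×10^4 lb

P_cr ≈ 23.4 kip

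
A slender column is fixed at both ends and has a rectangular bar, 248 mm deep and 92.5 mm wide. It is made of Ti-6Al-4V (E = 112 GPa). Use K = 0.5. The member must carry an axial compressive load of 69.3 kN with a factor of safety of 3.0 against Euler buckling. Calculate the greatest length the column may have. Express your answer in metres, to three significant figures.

L_max ≈ 18.7 m

Buckling occurs about the weak axis: I_min = h·b³/12 with b = 92.5 mm (the shorter side).
I_min = 248×92.5³/12 = 1.636×10^7 mm⁴
I = 1.636×10^-5 m⁴
Required critical load P_cr = n·P = 3.0 × 69.3 = 207.9 kN = 2.079×10^5 N
From P_cr = π²EI/(K·L)²:  L = (1/K)·√(π²EI/P_cr) = (1/0.5)·√(π²×1.12×10^11×1.636×10^-5/2.079×10^5)
L = 18.7 m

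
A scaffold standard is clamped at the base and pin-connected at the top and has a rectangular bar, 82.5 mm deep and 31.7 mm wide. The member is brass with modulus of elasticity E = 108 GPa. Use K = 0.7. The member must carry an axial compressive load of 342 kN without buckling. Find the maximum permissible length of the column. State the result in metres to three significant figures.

L_max ≈ 1.18 m

Buckling occurs about the weak axis: I_min = h·b³/12 with b = 31.7 mm (the shorter side).
I_min = 82.5×31.7³/12 = 2.190×10^5 mm⁴
I = 2.190×10^-7 m⁴
At the buckling limit P_cr = P = 3.420×10^5 N
From P_cr = π²EI/(K·L)²:  L = (1/K)·√(π²EI/P_cr) = (1/0.7)·√(π²×1.08×10^11×2.190×10^-7/3.420×10^5)
L = 1.18 m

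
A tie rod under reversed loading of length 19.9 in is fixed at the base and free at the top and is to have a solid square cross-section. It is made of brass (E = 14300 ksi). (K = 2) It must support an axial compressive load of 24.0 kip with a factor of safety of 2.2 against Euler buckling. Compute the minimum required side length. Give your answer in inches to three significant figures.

a ≈ 1.63 in

Required P_cr = n·P = 2.2 × 24.0 = 52.80 kip
L_e = K·L = 2 × 19.9 = 39.80 in
Required I = P_cr·L_e²/(π²E) = 5.280×10^4 × 39.80² / (π² × 1.43×10^7) = 0.5926 in⁴
Solid square: I = a⁴/12  ⇒  a = (12I)^(1/4) = (12×0.5926)^(1/4) = 1.63 in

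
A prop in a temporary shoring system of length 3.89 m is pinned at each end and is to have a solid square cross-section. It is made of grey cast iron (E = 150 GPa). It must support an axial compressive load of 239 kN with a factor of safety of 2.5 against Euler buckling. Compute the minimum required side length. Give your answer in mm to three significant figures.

a ≈ 92.5 mm

Required P_cr = n·P = 2.5 × 239 = 597.5 kN
L_e = K·L = 1 × 3.89 = 3.890 m
Required I = P_cr·L_e²/(π²E) = 5.975×10^5 × 3.890² / (π² × 1.50×10^11) = 6.107×10^-6 m⁴
I_req = 6.107×10^6 mm⁴
Solid square: I = a⁴/12  ⇒  a = (12I)^(1/4) = (12×6.107×10^6)^(1/4) = 92.5 mm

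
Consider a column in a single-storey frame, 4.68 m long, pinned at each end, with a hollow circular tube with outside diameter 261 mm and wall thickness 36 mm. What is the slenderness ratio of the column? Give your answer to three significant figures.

λ ≈ 58.1

Inner diameter d_i = 261 − 2×36 = 189.0 mm
I = π(d_o⁴ − d_i⁴)/64 = π(261⁴ − 189.0⁴)/64 = 1.652×10^8 mm⁴
A = 2.545×10^4 mm²;  r_min = √(I/A) = √(1.652×10^8/2.545×10^4) = 80.56 mm
L_e = K·L = 1 × 4.68 m = 4.680 m = 4680.0 mm
λ = L_e / r_min = 4680.0 / 80.56 = 58.1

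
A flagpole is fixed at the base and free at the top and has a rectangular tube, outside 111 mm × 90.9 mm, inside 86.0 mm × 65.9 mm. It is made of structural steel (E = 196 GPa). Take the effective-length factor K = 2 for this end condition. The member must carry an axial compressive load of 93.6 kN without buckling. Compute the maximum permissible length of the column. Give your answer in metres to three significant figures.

L_max ≈ 5.03 m

Weak-axis I_min = (h_o·b_o³ − h_i·b_i³)/12 with b_o = 90.9, b_i = 65.90 mm (shorter outer/inner sides).
I_min = (111×90.9³ − 86.00×65.90³)/12 = 4.897×10^6 mm⁴
I = 4.897×10^-6 m⁴
At the buckling limit P_cr = P = 9.360×10^4 N
From P_cr = π²EI/(K·L)²:  L = (1/K)·√(π²EI/P_cr) = (1/2)·√(π²×1.96×10^11×4.897×10^-6/9.360×10^4)
L = 5.03 m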